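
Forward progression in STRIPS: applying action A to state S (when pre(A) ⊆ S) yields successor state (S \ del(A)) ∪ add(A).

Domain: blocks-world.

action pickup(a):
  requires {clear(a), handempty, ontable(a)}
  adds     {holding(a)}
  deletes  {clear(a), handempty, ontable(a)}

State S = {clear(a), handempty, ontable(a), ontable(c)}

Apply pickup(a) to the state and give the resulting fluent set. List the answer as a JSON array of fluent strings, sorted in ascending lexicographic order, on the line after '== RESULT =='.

Compute (S \ del) ∪ add:
  pre ⊆ S: {clear(a), handempty, ontable(a)} ⊆ S  — applicable
  S \ del = {ontable(c)}
  ∪ add   = {holding(a), ontable(c)}

== RESULT ==
["holding(a)", "ontable(c)"]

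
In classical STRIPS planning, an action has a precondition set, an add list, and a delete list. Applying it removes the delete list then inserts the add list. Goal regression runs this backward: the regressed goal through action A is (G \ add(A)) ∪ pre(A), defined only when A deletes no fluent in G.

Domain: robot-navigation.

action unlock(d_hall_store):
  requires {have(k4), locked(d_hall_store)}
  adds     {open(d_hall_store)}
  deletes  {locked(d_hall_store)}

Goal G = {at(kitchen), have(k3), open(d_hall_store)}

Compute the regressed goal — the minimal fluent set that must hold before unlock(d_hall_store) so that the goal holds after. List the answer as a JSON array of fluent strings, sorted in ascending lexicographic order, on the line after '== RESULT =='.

Compute (G \ add) ∪ pre:
  G ∩ del = {}  (empty — regression defined)
  G \ add = {at(kitchen), have(k3), open(d_hall_store)} \ {open(d_hall_store)} = {at(kitchen), have(k3)}
  ∪ pre   = {at(kitchen), have(k3)} ∪ {have(k4), locked(d_hall_store)}
          = {at(kitchen), have(k3), have(k4), locked(d_hall_store)}

== RESULT ==
["at(kitchen)", "have(k3)", "have(k4)", "locked(d_hall_store)"]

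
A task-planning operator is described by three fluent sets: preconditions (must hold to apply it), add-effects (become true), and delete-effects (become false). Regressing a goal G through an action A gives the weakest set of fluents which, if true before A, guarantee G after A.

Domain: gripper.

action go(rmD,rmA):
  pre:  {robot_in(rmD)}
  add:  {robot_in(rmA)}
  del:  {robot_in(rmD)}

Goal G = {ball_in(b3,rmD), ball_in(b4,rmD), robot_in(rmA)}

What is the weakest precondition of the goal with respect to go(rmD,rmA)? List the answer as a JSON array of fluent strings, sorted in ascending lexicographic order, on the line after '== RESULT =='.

Regress:
  G ∩ del = {}  (empty — regression defined)
  G \ add = {ball_in(b3,rmD), ball_in(b4,rmD), robot_in(rmA)} \ {robot_in(rmA)} = {ball_in(b3,rmD), ball_in(b4,rmD)}
  ∪ pre   = {ball_in(b3,rmD), ball_in(b4,rmD)} ∪ {robot_in(rmD)}
          = {ball_in(b3,rmD), ball_in(b4,rmD), robot_in(rmD)}

== RESULT ==
["ball_in(b3,rmD)", "ball_in(b4,rmD)", "robot_in(rmD)"]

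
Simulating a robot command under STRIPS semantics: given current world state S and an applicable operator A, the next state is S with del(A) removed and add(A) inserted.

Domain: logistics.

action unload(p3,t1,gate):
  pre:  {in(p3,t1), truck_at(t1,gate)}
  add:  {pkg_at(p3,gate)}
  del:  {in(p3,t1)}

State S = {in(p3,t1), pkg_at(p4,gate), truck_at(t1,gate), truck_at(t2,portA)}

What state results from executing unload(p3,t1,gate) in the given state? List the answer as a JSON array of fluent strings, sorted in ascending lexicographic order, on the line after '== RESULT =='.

Compute (S \ del) ∪ add:
  pre ⊆ S: {in(p3,t1), truck_at(t1,gate)} ⊆ S  — applicable
  S \ del = {pkg_at(p4,gate), truck_at(t1,gate), truck_at(t2,portA)}
  ∪ add   = {pkg_at(p3,gate), pkg_at(p4,gate), truck_at(t1,gate), truck_at(t2,portA)}

== RESULT ==
["pkg_at(p3,gate)", "pkg_at(p4,gate)", "truck_at(t1,gate)", "truck_at(t2,portA)"]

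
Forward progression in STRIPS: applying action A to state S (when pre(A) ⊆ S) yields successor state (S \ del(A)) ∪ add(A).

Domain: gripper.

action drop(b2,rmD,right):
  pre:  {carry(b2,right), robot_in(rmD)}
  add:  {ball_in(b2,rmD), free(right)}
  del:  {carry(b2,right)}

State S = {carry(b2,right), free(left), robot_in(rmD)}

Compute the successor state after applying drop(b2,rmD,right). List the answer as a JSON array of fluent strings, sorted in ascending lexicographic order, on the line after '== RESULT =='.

Progress:
  pre ⊆ S: {carry(b2,right), robot_in(rmD)} ⊆ S  — applicable
  S \ del = {free(left), robot_in(rmD)}
  ∪ add   = {ball_in(b2,rmD), free(left), free(right), robot_in(rmD)}

== RESULT ==
["ball_in(b2,rmD)", "free(left)", "free(right)", "robot_in(rmD)"]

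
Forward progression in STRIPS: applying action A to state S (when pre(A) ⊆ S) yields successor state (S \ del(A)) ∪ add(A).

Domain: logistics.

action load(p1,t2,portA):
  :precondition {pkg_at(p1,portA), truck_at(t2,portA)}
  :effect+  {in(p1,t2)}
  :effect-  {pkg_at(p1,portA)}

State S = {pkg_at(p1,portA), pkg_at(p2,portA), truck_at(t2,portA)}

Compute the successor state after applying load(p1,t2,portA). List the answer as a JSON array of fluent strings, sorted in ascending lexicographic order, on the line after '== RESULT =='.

Compute (S \ del) ∪ add:
  pre ⊆ S: {pkg_at(p1,portA), truck_at(t2,portA)} ⊆ S  — applicable
  S \ del = {pkg_at(p2,portA), truck_at(t2,portA)}
  ∪ add   = {in(p1,t2), pkg_at(p2,portA), truck_at(t2,portA)}

== RESULT ==
["in(p1,t2)", "pkg_at(p2,portA)", "truck_at(t2,portA)"]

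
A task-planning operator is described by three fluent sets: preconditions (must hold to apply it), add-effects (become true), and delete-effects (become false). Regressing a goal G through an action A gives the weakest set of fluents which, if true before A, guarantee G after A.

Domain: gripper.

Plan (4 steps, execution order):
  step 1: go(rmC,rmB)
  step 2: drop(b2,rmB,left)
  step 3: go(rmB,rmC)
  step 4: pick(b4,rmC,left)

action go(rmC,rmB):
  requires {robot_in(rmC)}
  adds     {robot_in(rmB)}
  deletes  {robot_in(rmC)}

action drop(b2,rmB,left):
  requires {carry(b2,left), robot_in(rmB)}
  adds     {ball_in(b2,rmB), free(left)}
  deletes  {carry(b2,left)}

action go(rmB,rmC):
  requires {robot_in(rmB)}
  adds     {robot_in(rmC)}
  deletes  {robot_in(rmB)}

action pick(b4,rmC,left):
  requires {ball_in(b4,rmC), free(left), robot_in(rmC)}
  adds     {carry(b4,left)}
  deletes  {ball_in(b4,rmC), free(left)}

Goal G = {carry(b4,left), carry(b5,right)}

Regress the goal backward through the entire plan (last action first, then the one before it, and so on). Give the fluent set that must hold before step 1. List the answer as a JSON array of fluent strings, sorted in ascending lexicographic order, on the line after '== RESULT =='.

Work backward from the goal:
  through step 4 (pick(b4,rmC,left)): drop {carry(b4,left)}, keep {carry(b5,right)}, require {ball_in(b4,rmC), free(left), robot_in(rmC)}
    → {ball_in(b4,rmC), carry(b5,right), free(left), robot_in(rmC)}
  through step 3 (go(rmB,rmC)): drop {robot_in(rmC)}, keep {ball_in(b4,rmC), carry(b5,right), free(left)}, require {robot_in(rmB)}
    → {ball_in(b4,rmC), carry(b5,right), free(left), robot_in(rmB)}
  through step 2 (drop(b2,rmB,left)): drop {free(left)}, keep {ball_in(b4,rmC), carry(b5,right), robot_in(rmB)}, require {carry(b2,left), robot_in(rmB)}
    → {ball_in(b4,rmC), carry(b2,left), carry(b5,right), robot_in(rmB)}
  through step 1 (go(rmC,rmB)): drop {robot_in(rmB)}, keep {ball_in(b4,rmC), carry(b2,left), carry(b5,right)}, require {robot_in(rmC)}
    → {ball_in(b4,rmC), carry(b2,left), carry(b5,right), robot_in(rmC)}

== RESULT ==
["ball_in(b4,rmC)", "carry(b2,left)", "carry(b5,right)", "robot_in(rmC)"]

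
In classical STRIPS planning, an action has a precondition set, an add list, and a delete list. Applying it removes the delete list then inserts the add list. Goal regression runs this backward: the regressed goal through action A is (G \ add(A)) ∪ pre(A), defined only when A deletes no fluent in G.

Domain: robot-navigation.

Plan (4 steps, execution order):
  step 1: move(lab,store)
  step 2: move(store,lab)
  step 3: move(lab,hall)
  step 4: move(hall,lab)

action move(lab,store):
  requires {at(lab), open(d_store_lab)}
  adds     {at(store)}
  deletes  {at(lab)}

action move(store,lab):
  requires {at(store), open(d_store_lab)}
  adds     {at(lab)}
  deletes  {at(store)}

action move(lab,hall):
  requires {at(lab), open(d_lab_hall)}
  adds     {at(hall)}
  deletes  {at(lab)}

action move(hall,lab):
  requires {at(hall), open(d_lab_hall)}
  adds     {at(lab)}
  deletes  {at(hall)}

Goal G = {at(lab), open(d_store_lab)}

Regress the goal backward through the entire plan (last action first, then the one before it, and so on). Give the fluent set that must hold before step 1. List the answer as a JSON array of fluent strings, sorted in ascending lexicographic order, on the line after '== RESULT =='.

Regress step by step:
  through step 4 (move(hall,lab)): drop {at(lab)}, keep {open(d_store_lab)}, require {at(hall), open(d_lab_hall)}
    → {at(hall), open(d_lab_hall), open(d_store_lab)}
  through step 3 (move(lab,hall)): drop {at(hall)}, keep {open(d_lab_hall), open(d_store_lab)}, require {at(lab), open(d_lab_hall)}
    → {at(lab), open(d_lab_hall), open(d_store_lab)}
  through step 2 (move(store,lab)): drop {at(lab)}, keep {open(d_lab_hall), open(d_store_lab)}, require {at(store), open(d_store_lab)}
    → {at(store), open(d_lab_hall), open(d_store_lab)}
  through step 1 (move(lab,store)): drop {at(store)}, keep {open(d_lab_hall), open(d_store_lab)}, require {at(lab), open(d_store_lab)}
    → {at(lab), open(d_lab_hall), open(d_store_lab)}

== RESULT ==
["at(lab)", "open(d_lab_hall)", "open(d_store_lab)"]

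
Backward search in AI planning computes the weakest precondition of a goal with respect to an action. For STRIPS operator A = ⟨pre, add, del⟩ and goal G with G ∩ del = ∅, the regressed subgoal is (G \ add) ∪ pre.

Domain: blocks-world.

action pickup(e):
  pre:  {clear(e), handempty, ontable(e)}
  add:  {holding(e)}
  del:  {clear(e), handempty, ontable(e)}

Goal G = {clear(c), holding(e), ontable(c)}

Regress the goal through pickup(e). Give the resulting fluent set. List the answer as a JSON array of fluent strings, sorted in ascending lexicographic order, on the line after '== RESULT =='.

Compute (G \ add) ∪ pre:
  G ∩ del = {}  (empty — regression defined)
  G \ add = {clear(c), holding(e), ontable(c)} \ {holding(e)} = {clear(c), ontable(c)}
  ∪ pre   = {clear(c), ontable(c)} ∪ {clear(e), handempty, ontable(e)}
          = {clear(c), clear(e), handempty, ontable(c), ontable(e)}

== RESULT ==
["clear(c)", "clear(e)", "handempty", "ontable(c)", "ontable(e)"]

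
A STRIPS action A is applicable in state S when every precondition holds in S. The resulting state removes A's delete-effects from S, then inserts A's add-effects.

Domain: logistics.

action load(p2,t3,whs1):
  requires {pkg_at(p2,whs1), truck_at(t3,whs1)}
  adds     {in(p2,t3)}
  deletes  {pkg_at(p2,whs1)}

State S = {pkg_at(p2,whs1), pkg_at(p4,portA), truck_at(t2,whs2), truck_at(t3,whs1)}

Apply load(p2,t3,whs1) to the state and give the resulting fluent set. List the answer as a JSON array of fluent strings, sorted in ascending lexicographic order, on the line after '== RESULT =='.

Progress:
  pre ⊆ S: {pkg_at(p2,whs1), truck_at(t3,whs1)} ⊆ S  — applicable
  S \ del = {pkg_at(p4,portA), truck_at(t2,whs2), truck_at(t3,whs1)}
  ∪ add   = {in(p2,t3), pkg_at(p4,portA), truck_at(t2,whs2), truck_at(t3,whs1)}

== RESULT ==
["in(p2,t3)", "pkg_at(p4,portA)", "truck_at(t2,whs2)", "truck_at(t3,whs1)"]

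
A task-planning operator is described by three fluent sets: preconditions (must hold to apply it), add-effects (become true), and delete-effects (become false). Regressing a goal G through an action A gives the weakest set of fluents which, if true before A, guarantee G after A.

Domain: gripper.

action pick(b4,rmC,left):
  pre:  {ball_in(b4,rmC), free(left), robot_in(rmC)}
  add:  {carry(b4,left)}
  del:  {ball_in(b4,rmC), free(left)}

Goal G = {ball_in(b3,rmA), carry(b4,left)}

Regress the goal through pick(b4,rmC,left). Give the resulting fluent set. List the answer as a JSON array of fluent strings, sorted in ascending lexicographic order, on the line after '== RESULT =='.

Regress:
  G ∩ del = {}  (empty — regression defined)
  G \ add = {ball_in(b3,rmA), carry(b4,left)} \ {carry(b4,left)} = {ball_in(b3,rmA)}
  ∪ pre   = {ball_in(b3,rmA)} ∪ {ball_in(b4,rmC), free(left), robot_in(rmC)}
          = {ball_in(b3,rmA), ball_in(b4,rmC), free(left), robot_in(rmC)}

== RESULT ==
["ball_in(b3,rmA)", "ball_in(b4,rmC)", "free(left)", "robot_in(rmC)"]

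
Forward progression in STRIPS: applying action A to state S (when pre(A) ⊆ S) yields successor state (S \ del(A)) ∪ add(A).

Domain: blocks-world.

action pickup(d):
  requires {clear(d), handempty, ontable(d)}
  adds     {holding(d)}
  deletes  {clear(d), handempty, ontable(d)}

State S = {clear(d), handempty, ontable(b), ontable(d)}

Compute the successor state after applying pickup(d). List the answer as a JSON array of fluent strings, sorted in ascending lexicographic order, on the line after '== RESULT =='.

Compute (S \ del) ∪ add:
  pre ⊆ S: {clear(d), handempty, ontable(d)} ⊆ S  — applicable
  S \ del = {ontable(b)}
  ∪ add   = {holding(d), ontable(b)}

== RESULT ==
["holding(d)", "ontable(b)"]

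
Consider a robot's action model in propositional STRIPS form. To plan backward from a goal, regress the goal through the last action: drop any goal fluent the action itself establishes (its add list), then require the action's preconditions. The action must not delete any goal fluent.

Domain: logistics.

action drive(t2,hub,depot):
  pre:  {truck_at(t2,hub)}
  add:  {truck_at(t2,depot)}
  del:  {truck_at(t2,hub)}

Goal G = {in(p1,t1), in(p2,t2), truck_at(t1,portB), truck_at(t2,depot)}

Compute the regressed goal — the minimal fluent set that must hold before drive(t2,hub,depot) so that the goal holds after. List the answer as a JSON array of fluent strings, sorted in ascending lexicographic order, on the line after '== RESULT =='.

Regress:
  G ∩ del = {}  (empty — regression defined)
  G \ add = {in(p1,t1), in(p2,t2), truck_at(t1,portB), truck_at(t2,depot)} \ {truck_at(t2,depot)} = {in(p1,t1), in(p2,t2), truck_at(t1,portB)}
  ∪ pre   = {in(p1,t1), in(p2,t2), truck_at(t1,portB)} ∪ {truck_at(t2,hub)}
          = {in(p1,t1), in(p2,t2), truck_at(t1,portB), truck_at(t2,hub)}

== RESULT ==
["in(p1,t1)", "in(p2,t2)", "truck_at(t1,portB)", "truck_at(t2,hub)"]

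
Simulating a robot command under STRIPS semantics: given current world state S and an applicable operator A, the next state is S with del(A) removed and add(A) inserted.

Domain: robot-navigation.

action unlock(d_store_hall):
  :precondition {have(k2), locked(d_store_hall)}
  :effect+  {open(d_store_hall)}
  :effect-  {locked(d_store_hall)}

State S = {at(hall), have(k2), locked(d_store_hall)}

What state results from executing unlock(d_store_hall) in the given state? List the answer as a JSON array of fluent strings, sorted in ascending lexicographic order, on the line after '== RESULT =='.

Compute (S \ del) ∪ add:
  pre ⊆ S: {have(k2), locked(d_store_hall)} ⊆ S  — applicable
  S \ del = {at(hall), have(k2)}
  ∪ add   = {at(hall), have(k2), open(d_store_hall)}

== RESULT ==
["at(hall)", "have(k2)", "open(d_store_hall)"]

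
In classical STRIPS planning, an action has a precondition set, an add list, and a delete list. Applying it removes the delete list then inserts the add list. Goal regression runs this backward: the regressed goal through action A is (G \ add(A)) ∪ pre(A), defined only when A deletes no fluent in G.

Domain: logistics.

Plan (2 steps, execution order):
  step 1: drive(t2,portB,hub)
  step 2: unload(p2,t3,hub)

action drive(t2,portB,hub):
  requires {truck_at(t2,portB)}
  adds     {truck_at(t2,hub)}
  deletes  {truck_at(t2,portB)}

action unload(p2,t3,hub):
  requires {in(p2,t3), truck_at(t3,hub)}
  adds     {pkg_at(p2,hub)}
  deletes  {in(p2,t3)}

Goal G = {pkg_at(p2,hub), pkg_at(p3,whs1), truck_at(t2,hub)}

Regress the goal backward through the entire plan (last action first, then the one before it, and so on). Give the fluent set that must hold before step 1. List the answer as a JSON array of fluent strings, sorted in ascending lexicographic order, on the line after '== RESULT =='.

Work backward from the goal:
  through step 2 (unload(p2,t3,hub)): drop {pkg_at(p2,hub)}, keep {pkg_at(p3,whs1), truck_at(t2,hub)}, require {in(p2,t3), truck_at(t3,hub)}
    → {in(p2,t3), pkg_at(p3,whs1), truck_at(t2,hub), truck_at(t3,hub)}
  through step 1 (drive(t2,portB,hub)): drop {truck_at(t2,hub)}, keep {in(p2,t3), pkg_at(p3,whs1), truck_at(t3,hub)}, require {truck_at(t2,portB)}
    → {in(p2,t3), pkg_at(p3,whs1), truck_at(t2,portB), truck_at(t3,hub)}

== RESULT ==
["in(p2,t3)", "pkg_at(p3,whs1)", "truck_at(t2,portB)", "truck_at(t3,hub)"]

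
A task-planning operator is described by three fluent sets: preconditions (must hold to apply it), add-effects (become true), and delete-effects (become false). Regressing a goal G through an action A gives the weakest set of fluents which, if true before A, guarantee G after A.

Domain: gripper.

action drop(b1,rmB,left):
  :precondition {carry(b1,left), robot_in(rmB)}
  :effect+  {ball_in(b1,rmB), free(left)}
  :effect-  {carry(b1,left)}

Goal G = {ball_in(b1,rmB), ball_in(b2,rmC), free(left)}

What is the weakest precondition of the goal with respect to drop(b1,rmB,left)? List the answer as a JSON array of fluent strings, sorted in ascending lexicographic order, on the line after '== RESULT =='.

Compute (G \ add) ∪ pre:
  G ∩ del = {}  (empty — regression defined)
  G \ add = {ball_in(b1,rmB), ball_in(b2,rmC), free(left)} \ {ball_in(b1,rmB), free(left)} = {ball_in(b2,rmC)}
  ∪ pre   = {ball_in(b2,rmC)} ∪ {carry(b1,left), robot_in(rmB)}
          = {ball_in(b2,rmC), carry(b1,left), robot_in(rmB)}

== RESULT ==
["ball_in(b2,rmC)", "carry(b1,left)", "robot_in(rmB)"]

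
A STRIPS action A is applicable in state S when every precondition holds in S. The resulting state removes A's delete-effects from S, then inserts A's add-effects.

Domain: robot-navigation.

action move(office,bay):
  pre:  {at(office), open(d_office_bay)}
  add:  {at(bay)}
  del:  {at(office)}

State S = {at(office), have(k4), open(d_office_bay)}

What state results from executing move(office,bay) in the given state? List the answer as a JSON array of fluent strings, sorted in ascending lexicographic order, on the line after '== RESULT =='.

Progress:
  pre ⊆ S: {at(office), open(d_office_bay)} ⊆ S  — applicable
  S \ del = {have(k4), open(d_office_bay)}
  ∪ add   = {at(bay), have(k4), open(d_office_bay)}

== RESULT ==
["at(bay)", "have(k4)", "open(d_office_bay)"]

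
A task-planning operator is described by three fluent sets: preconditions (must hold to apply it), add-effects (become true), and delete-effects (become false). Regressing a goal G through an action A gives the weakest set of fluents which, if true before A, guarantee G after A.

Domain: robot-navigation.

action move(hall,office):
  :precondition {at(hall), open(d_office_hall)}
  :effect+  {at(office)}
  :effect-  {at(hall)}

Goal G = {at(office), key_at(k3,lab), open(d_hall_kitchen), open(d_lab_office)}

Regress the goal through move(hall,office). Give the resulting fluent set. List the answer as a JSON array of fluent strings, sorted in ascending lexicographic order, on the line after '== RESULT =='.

Compute (G \ add) ∪ pre:
  G ∩ del = {}  (empty — regression defined)
  G \ add = {at(office), key_at(k3,lab), open(d_hall_kitchen), open(d_lab_office)} \ {at(office)} = {key_at(k3,lab), open(d_hall_kitchen), open(d_lab_office)}
  ∪ pre   = {key_at(k3,lab), open(d_hall_kitchen), open(d_lab_office)} ∪ {at(hall), open(d_office_hall)}
          = {at(hall), key_at(k3,lab), open(d_hall_kitchen), open(d_lab_office), open(d_office_hall)}

== RESULT ==
["at(hall)", "key_at(k3,lab)", "open(d_hall_kitchen)", "open(d_lab_office)", "open(d_office_hall)"]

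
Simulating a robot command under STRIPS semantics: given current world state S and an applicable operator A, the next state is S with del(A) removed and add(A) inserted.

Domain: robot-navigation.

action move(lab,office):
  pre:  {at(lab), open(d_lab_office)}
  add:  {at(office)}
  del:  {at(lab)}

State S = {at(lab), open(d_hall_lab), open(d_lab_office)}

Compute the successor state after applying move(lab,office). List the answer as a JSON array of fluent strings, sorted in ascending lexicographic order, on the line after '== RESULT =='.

Progress:
  pre ⊆ S: {at(lab), open(d_lab_office)} ⊆ S  — applicable
  S \ del = {open(d_hall_lab), open(d_lab_office)}
  ∪ add   = {at(office), open(d_hall_lab), open(d_lab_office)}

== RESULT ==
["at(office)", "open(d_hall_lab)", "open(d_lab_office)"]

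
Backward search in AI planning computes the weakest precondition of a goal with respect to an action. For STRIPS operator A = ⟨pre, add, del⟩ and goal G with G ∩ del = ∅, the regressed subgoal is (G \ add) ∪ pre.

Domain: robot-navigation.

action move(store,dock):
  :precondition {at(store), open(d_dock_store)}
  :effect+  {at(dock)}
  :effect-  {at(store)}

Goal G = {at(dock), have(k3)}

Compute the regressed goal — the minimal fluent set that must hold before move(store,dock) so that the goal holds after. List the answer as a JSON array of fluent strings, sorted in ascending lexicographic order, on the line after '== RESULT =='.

Compute (G \ add) ∪ pre:
  G ∩ del = {}  (empty — regression defined)
  G \ add = {at(dock), have(k3)} \ {at(dock)} = {have(k3)}
  ∪ pre   = {have(k3)} ∪ {at(store), open(d_dock_store)}
          = {at(store), have(k3), open(d_dock_store)}

== RESULT ==
["at(store)", "have(k3)", "open(d_dock_store)"]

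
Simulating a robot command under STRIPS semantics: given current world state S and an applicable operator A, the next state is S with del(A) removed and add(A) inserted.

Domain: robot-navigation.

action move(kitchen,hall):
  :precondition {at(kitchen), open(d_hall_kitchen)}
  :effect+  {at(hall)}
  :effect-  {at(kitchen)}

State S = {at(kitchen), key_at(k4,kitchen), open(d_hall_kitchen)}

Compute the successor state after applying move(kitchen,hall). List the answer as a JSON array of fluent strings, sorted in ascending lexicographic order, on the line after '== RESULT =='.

Compute (S \ del) ∪ add:
  pre ⊆ S: {at(kitchen), open(d_hall_kitchen)} ⊆ S  — applicable
  S \ del = {key_at(k4,kitchen), open(d_hall_kitchen)}
  ∪ add   = {at(hall), key_at(k4,kitchen), open(d_hall_kitchen)}

== RESULT ==
["at(hall)", "key_at(k4,kitchen)", "open(d_hall_kitchen)"]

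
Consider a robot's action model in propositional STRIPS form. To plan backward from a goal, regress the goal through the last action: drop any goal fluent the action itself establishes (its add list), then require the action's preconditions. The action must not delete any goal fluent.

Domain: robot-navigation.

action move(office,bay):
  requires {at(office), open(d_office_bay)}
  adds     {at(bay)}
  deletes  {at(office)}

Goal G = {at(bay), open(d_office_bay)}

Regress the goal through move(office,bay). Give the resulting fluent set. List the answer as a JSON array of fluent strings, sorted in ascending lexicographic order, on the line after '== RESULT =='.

Compute (G \ add) ∪ pre:
  G ∩ del = {}  (empty — regression defined)
  G \ add = {at(bay), open(d_office_bay)} \ {at(bay)} = {open(d_office_bay)}
  ∪ pre   = {open(d_office_bay)} ∪ {at(office), open(d_office_bay)}
          = {at(office), open(d_office_bay)}

== RESULT ==
["at(office)", "open(d_office_bay)"]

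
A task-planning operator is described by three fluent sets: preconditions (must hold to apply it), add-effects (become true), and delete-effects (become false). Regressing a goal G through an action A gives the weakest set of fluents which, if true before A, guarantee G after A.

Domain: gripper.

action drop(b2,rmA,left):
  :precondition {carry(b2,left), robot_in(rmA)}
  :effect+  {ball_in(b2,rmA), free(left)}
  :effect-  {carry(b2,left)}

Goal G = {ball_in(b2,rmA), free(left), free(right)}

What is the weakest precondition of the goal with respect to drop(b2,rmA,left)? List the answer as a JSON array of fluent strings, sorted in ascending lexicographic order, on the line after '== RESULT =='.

Regress:
  G ∩ del = {}  (empty — regression defined)
  G \ add = {ball_in(b2,rmA), free(left), free(right)} \ {ball_in(b2,rmA), free(left)} = {free(right)}
  ∪ pre   = {free(right)} ∪ {carry(b2,left), robot_in(rmA)}
          = {carry(b2,left), free(right), robot_in(rmA)}

== RESULT ==
["carry(b2,left)", "free(right)", "robot_in(rmA)"]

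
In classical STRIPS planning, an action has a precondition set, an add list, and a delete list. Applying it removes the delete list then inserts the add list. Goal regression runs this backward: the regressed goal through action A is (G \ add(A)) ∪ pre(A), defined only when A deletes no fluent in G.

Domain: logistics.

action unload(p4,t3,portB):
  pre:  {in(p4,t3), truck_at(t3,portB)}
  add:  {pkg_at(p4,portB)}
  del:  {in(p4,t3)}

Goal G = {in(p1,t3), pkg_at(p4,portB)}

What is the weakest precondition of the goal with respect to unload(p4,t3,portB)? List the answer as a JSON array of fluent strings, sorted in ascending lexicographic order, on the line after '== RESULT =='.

Compute (G \ add) ∪ pre:
  G ∩ del = {}  (empty — regression defined)
  G \ add = {in(p1,t3), pkg_at(p4,portB)} \ {pkg_at(p4,portB)} = {in(p1,t3)}
  ∪ pre   = {in(p1,t3)} ∪ {in(p4,t3), truck_at(t3,portB)}
          = {in(p1,t3), in(p4,t3), truck_at(t3,portB)}

== RESULT ==
["in(p1,t3)", "in(p4,t3)", "truck_at(t3,portB)"]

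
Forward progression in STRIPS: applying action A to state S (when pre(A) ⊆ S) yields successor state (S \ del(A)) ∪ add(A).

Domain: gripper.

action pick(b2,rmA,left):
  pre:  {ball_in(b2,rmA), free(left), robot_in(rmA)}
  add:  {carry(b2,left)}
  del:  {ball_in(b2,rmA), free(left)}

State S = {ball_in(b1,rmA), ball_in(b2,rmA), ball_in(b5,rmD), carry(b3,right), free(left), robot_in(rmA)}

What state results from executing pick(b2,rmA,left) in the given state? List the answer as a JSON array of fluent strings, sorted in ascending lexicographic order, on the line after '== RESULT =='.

Compute (S \ del) ∪ add:
  pre ⊆ S: {ball_in(b2,rmA), free(left), robot_in(rmA)} ⊆ S  — applicable
  S \ del = {ball_in(b1,rmA), ball_in(b5,rmD), carry(b3,right), robot_in(rmA)}
  ∪ add   = {ball_in(b1,rmA), ball_in(b5,rmD), carry(b2,left), carry(b3,right), robot_in(rmA)}

== RESULT ==
["ball_in(b1,rmA)", "ball_in(b5,rmD)", "carry(b2,left)", "carry(b3,right)", "robot_in(rmA)"]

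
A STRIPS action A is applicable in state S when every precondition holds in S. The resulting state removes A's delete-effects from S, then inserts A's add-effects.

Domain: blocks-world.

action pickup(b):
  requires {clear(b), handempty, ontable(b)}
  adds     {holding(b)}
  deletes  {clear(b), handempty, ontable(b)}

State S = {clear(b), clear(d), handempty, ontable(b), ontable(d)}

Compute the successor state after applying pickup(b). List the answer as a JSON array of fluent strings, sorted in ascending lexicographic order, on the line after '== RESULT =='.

Compute (S \ del) ∪ add:
  pre ⊆ S: {clear(b), handempty, ontable(b)} ⊆ S  — applicable
  S \ del = {clear(d), ontable(d)}
  ∪ add   = {clear(d), holding(b), ontable(d)}

== RESULT ==
["clear(d)", "holding(b)", "ontable(d)"]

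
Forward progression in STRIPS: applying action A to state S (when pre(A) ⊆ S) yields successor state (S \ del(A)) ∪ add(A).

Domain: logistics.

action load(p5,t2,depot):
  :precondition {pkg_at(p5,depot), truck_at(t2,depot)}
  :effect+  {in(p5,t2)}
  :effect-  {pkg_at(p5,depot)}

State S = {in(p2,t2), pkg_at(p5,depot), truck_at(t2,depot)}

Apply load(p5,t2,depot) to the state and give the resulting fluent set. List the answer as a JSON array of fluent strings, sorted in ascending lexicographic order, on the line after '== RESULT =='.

Progress:
  pre ⊆ S: {pkg_at(p5,depot), truck_at(t2,depot)} ⊆ S  — applicable
  S \ del = {in(p2,t2), truck_at(t2,depot)}
  ∪ add   = {in(p2,t2), in(p5,t2), truck_at(t2,depot)}

== RESULT ==
["in(p2,t2)", "in(p5,t2)", "truck_at(t2,depot)"]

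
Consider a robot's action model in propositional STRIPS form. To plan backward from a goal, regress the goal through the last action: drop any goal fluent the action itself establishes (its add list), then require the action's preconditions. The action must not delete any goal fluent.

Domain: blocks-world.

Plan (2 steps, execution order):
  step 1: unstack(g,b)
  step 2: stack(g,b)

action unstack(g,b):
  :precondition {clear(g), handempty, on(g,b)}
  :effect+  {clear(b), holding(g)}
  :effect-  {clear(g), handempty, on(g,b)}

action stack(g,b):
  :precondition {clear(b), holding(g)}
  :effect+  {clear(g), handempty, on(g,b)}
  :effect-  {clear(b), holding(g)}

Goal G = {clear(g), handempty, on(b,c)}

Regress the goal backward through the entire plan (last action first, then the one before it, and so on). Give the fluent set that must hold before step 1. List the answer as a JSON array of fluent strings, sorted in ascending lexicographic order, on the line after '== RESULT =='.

Regress step by step:
  through step 2 (stack(g,b)): drop {clear(g), handempty}, keep {on(b,c)}, require {clear(b), holding(g)}
    → {clear(b), holding(g), on(b,c)}
  through step 1 (unstack(g,b)): drop {clear(b), holding(g)}, keep {on(b,c)}, require {clear(g), handempty, on(g,b)}
    → {clear(g), handempty, on(b,c), on(g,b)}

== RESULT ==
["clear(g)", "handempty", "on(b,c)", "on(g,b)"]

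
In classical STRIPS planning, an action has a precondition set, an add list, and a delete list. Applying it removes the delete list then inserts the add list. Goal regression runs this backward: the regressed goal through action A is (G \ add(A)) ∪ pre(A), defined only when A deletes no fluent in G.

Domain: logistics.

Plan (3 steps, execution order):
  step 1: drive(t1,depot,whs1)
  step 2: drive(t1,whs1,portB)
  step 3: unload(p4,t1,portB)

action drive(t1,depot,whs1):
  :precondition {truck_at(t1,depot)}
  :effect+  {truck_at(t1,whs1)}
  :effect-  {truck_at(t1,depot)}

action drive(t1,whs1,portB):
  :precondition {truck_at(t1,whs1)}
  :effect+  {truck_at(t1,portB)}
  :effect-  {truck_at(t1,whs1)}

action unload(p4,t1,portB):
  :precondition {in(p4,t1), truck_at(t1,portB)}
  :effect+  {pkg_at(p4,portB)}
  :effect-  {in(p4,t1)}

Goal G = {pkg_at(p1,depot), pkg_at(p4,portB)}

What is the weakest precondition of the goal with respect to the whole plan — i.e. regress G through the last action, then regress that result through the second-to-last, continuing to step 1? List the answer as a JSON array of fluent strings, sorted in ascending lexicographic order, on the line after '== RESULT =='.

Regress step by step:
  through step 3 (unload(p4,t1,portB)): drop {pkg_at(p4,portB)}, keep {pkg_at(p1,depot)}, require {in(p4,t1), truck_at(t1,portB)}
    → {in(p4,t1), pkg_at(p1,depot), truck_at(t1,portB)}
  through step 2 (drive(t1,whs1,portB)): drop {truck_at(t1,portB)}, keep {in(p4,t1), pkg_at(p1,depot)}, require {truck_at(t1,whs1)}
    → {in(p4,t1), pkg_at(p1,depot), truck_at(t1,whs1)}
  through step 1 (drive(t1,depot,whs1)): drop {truck_at(t1,whs1)}, keep {in(p4,t1), pkg_at(p1,depot)}, require {truck_at(t1,depot)}
    → {in(p4,t1), pkg_at(p1,depot), truck_at(t1,depot)}

== RESULT ==
["in(p4,t1)", "pkg_at(p1,depot)", "truck_at(t1,depot)"]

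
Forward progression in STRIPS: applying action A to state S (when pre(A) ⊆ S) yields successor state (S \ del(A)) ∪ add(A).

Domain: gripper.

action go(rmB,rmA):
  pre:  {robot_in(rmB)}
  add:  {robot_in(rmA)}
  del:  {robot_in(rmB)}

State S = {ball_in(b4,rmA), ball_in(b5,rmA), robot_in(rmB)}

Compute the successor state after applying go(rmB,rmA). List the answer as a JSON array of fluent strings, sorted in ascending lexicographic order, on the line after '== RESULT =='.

Compute (S \ del) ∪ add:
  pre ⊆ S: {robot_in(rmB)} ⊆ S  — applicable
  S \ del = {ball_in(b4,rmA), ball_in(b5,rmA)}
  ∪ add   = {ball_in(b4,rmA), ball_in(b5,rmA), robot_in(rmA)}

== RESULT ==
["ball_in(b4,rmA)", "ball_in(b5,rmA)", "robot_in(rmA)"]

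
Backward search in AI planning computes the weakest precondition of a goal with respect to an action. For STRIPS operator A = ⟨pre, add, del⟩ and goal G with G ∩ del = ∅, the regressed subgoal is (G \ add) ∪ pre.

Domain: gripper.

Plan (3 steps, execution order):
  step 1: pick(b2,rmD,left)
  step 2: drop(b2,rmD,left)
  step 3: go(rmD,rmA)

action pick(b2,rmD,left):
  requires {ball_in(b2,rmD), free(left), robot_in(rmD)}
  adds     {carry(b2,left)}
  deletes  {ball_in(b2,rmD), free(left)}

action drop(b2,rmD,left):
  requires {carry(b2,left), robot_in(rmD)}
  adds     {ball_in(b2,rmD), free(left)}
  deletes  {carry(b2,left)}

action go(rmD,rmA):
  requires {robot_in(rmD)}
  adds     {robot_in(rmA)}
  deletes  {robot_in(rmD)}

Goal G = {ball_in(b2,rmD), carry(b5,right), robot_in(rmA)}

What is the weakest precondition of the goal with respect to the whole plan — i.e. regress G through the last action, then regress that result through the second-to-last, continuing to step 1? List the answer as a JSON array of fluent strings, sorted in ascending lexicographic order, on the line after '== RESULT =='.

Regress step by step:
  through step 3 (go(rmD,rmA)): drop {robot_in(rmA)}, keep {ball_in(b2,rmD), carry(b5,right)}, require {robot_in(rmD)}
    → {ball_in(b2,rmD), carry(b5,right), robot_in(rmD)}
  through step 2 (drop(b2,rmD,left)): drop {ball_in(b2,rmD)}, keep {carry(b5,right), robot_in(rmD)}, require {carry(b2,left), robot_in(rmD)}
    → {carry(b2,left), carry(b5,right), robot_in(rmD)}
  through step 1 (pick(b2,rmD,left)): drop {carry(b2,left)}, keep {carry(b5,right), robot_in(rmD)}, require {ball_in(b2,rmD), free(left), robot_in(rmD)}
    → {ball_in(b2,rmD), carry(b5,right), free(left), robot_in(rmD)}

== RESULT ==
["ball_in(b2,rmD)", "carry(b5,right)", "free(left)", "robot_in(rmD)"]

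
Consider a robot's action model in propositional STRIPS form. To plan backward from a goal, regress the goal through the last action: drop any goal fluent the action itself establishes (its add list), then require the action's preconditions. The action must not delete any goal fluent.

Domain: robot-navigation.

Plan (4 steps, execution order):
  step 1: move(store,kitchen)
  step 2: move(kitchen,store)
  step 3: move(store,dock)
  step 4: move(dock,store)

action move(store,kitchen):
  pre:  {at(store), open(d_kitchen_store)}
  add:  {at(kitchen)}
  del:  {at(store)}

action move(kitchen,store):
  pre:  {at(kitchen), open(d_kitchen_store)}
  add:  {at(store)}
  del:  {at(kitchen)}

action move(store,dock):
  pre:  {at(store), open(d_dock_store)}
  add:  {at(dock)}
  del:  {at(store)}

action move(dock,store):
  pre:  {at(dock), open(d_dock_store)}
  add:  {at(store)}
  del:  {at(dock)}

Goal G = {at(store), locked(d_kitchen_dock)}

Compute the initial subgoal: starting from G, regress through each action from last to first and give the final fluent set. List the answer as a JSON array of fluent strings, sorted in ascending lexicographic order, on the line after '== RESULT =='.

Work backward from the goal:
  through step 4 (move(dock,store)): drop {at(store)}, keep {locked(d_kitchen_dock)}, require {at(dock), open(d_dock_store)}
    → {at(dock), locked(d_kitchen_dock), open(d_dock_store)}
  through step 3 (move(store,dock)): drop {at(dock)}, keep {locked(d_kitchen_dock), open(d_dock_store)}, require {at(store), open(d_dock_store)}
    → {at(store), locked(d_kitchen_dock), open(d_dock_store)}
  through step 2 (move(kitchen,store)): drop {at(store)}, keep {locked(d_kitchen_dock), open(d_dock_store)}, require {at(kitchen), open(d_kitchen_store)}
    → {at(kitchen), locked(d_kitchen_dock), open(d_dock_store), open(d_kitchen_store)}
  through step 1 (move(store,kitchen)): drop {at(kitchen)}, keep {locked(d_kitchen_dock), open(d_dock_store), open(d_kitchen_store)}, require {at(store), open(d_kitchen_store)}
    → {at(store), locked(d_kitchen_dock), open(d_dock_store), open(d_kitchen_store)}

== RESULT ==
["at(store)", "locked(d_kitchen_dock)", "open(d_dock_store)", "open(d_kitchen_store)"]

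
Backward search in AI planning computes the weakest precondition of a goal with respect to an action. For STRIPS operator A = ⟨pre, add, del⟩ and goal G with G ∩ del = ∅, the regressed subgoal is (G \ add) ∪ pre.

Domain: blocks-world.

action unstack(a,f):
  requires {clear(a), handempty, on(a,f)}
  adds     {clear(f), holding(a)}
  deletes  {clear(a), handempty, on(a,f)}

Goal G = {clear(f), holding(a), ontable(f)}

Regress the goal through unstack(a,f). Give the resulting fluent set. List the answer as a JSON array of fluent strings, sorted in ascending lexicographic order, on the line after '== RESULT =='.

Regress:
  G ∩ del = {}  (empty — regression defined)
  G \ add = {clear(f), holding(a), ontable(f)} \ {clear(f), holding(a)} = {ontable(f)}
  ∪ pre   = {ontable(f)} ∪ {clear(a), handempty, on(a,f)}
          = {clear(a), handempty, on(a,f), ontable(f)}

== RESULT ==
["clear(a)", "handempty", "on(a,f)", "ontable(f)"]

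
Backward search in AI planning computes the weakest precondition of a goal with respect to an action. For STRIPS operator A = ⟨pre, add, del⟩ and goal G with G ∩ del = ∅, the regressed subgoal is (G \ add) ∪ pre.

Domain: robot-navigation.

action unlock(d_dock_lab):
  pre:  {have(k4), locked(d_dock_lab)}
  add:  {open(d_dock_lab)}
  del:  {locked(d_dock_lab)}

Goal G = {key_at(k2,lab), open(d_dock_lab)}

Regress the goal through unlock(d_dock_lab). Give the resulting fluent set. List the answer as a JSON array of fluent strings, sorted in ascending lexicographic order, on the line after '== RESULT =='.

Regress:
  G ∩ del = {}  (empty — regression defined)
  G \ add = {key_at(k2,lab), open(d_dock_lab)} \ {open(d_dock_lab)} = {key_at(k2,lab)}
  ∪ pre   = {key_at(k2,lab)} ∪ {have(k4), locked(d_dock_lab)}
          = {have(k4), key_at(k2,lab), locked(d_dock_lab)}

== RESULT ==
["have(k4)", "key_at(k2,lab)", "locked(d_dock_lab)"]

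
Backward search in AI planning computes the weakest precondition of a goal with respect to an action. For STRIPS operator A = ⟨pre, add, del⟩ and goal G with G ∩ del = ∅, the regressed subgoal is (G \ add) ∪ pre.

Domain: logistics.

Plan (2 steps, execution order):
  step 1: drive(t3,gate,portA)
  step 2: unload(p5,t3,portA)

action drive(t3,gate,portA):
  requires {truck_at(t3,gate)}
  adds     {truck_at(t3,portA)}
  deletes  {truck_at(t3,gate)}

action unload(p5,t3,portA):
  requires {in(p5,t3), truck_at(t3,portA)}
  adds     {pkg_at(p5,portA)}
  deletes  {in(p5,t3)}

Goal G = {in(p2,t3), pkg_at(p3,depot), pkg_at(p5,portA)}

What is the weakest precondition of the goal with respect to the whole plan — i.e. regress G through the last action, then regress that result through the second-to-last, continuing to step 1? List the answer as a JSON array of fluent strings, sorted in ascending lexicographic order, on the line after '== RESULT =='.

Regress step by step:
  through step 2 (unload(p5,t3,portA)): drop {pkg_at(p5,portA)}, keep {in(p2,t3), pkg_at(p3,depot)}, require {in(p5,t3), truck_at(t3,portA)}
    → {in(p2,t3), in(p5,t3), pkg_at(p3,depot), truck_at(t3,portA)}
  through step 1 (drive(t3,gate,portA)): drop {truck_at(t3,portA)}, keep {in(p2,t3), in(p5,t3), pkg_at(p3,depot)}, require {truck_at(t3,gate)}
    → {in(p2,t3), in(p5,t3), pkg_at(p3,depot), truck_at(t3,gate)}

== RESULT ==
["in(p2,t3)", "in(p5,t3)", "pkg_at(p3,depot)", "truck_at(t3,gate)"]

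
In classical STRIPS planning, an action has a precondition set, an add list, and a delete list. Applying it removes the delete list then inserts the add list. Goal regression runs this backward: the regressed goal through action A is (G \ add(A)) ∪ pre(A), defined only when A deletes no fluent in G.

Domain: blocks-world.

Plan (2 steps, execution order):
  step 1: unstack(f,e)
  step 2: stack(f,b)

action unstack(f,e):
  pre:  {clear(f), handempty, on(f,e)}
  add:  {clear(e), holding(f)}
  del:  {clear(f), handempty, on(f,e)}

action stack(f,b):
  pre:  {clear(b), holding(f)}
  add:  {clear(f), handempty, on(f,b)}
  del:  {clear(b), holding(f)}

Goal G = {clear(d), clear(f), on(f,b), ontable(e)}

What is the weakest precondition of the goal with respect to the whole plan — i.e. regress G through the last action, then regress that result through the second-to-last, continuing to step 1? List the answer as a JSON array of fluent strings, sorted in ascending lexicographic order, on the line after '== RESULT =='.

Work backward from the goal:
  through step 2 (stack(f,b)): drop {clear(f), on(f,b)}, keep {clear(d), ontable(e)}, require {clear(b), holding(f)}
    → {clear(b), clear(d), holding(f), ontable(e)}
  through step 1 (unstack(f,e)): drop {holding(f)}, keep {clear(b), clear(d), ontable(e)}, require {clear(f), handempty, on(f,e)}
    → {clear(b), clear(d), clear(f), handempty, on(f,e), ontable(e)}

== RESULT ==
["clear(b)", "clear(d)", "clear(f)", "handempty", "on(f,e)", "ontable(e)"]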